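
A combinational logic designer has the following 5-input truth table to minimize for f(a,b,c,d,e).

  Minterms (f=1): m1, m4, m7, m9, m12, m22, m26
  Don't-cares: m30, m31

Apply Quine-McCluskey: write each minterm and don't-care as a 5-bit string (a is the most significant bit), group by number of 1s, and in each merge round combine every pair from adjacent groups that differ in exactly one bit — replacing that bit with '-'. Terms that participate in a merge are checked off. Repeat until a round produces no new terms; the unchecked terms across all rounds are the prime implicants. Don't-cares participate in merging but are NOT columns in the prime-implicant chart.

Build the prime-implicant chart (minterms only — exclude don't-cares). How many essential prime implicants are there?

size-2^0 implicants → 00001(✓)  00100(✓)  00111  01001(✓)  01100(✓)  10110(✓)  11010(✓)  11110(✓)  11111(✓)
size-2^1 implicants → 0-001  0-100  1-110  11-10  1111-
Unchecked terms (primes): 0-001, 0-100, 00111, 1-110, 11-10, 1111-
Minterm coverage:
  m1 ⊆ 0-001 [E]
  m4 ⊆ 0-100 [E]
  m7 ⊆ 00111 [E]
  m9 ⊆ 0-001 [E]
  m12 ⊆ 0-100 [E]
  m22 ⊆ 1-110 [E]
  m26 ⊆ 11-10 [E]
E = {0-001, 0-100, 00111, 1-110, 11-10}

5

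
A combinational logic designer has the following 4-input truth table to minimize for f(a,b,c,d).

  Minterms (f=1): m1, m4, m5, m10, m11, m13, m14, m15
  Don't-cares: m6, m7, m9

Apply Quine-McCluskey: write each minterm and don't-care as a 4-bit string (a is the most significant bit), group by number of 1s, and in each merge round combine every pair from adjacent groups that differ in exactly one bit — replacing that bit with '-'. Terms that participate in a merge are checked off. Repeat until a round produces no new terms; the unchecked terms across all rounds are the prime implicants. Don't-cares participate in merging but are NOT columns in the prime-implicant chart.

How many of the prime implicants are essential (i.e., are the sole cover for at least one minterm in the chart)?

3

[col 0] 0001*, 0100*, 0101*, 0110*, 0111*, 1001*, 1010*, 1011*, 1101*, 1110*, 1111*
[col 1] -001*, -101*, -110*, -111*, 0-01*, 01-0*, 01-1*, 010-*, 011-*, 1-01*, 1-10*, 1-11*, 10-1*, 101-*, 11-1*, 111-*
[col 2] --01, -1-1, -11-, 01--, 1--1, 1-1-
Prime implicants: --01, -1-1, -11-, 01--, 1--1, 1-1-
PI chart (minterm → PIs covering it):
  1 | --01  (sole → essential)
  4 | 01--  (sole → essential)
  5 | --01,-1-1,01--
  10 | 1-1-  (sole → essential)
  11 | 1--1,1-1-
  13 | --01,-1-1,1--1
  14 | -11-,1-1-
  15 | -1-1,-11-,1--1,1-1-
Essential prime implicants: --01, 01--, 1-1-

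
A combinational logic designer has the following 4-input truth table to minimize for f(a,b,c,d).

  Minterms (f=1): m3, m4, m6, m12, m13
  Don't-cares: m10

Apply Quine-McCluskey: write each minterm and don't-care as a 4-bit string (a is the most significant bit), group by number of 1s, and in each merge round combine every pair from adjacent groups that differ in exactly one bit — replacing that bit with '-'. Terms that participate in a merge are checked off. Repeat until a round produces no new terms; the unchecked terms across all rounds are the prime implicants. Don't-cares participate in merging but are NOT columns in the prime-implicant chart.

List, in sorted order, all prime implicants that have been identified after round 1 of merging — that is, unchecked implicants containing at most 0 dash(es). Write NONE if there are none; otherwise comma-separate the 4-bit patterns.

[col 0] 0011, 0100*, 0110*, 1010, 1100*, 1101*
[col 1] -100, 01-0, 110-
Prime implicants: -100, 0011, 01-0, 1010, 110-

0011, 1010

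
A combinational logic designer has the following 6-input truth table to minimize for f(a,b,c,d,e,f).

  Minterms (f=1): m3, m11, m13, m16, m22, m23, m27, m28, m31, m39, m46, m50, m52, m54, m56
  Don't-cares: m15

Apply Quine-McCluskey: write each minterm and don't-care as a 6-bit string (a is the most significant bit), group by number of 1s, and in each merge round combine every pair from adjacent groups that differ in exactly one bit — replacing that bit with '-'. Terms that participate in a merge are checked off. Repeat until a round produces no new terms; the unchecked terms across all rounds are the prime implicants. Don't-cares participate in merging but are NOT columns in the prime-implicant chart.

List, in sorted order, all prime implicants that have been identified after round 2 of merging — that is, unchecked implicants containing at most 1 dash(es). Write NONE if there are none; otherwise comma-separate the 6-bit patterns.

-10110, 00-011, 0011-1, 01-111, 010000, 01011-, 011100, 100111, 101110, 110-10, 1101-0, 111000

Round 0: 000011✓ 001011✓ 001101✓ 001111✓ 010000 010110✓ 010111✓ 011011✓ 011100 011111✓ 100111 101110 110010✓ 110100✓ 110110✓ 111000
Round 1: -10110 0-1011✓ 0-1111✓ 00-011 001-11✓ 0011-1 01-111 01011- 011-11✓ 110-10 1101-0
Round 2: 0-1-11
PIs = {-10110, 0-1-11, 00-011, 0011-1, 01-111, 010000, 01011-, 011100, 100111, 101110, 110-10, 1101-0, 111000}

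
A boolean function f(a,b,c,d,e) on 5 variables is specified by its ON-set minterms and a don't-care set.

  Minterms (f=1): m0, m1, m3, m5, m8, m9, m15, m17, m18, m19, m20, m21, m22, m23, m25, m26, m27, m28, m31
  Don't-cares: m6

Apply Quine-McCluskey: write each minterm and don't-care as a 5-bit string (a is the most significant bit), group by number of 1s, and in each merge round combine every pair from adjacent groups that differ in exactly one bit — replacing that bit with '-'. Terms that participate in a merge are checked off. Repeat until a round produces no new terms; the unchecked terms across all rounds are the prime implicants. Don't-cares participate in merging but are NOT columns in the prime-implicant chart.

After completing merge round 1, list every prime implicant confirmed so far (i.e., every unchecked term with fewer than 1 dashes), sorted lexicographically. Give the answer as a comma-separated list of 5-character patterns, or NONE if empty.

size-2^0 implicants → 00000(✓)  00001(✓)  00011(✓)  00101(✓)  00110(✓)  01000(✓)  01001(✓)  01111(✓)  10001(✓)  10010(✓)  10011(✓)  10100(✓)  10101(✓)  10110(✓)  10111(✓)  11001(✓)  11010(✓)  11011(✓)  11100(✓)  11111(✓)
size-2^1 implicants → -0001(✓)  -0011(✓)  -0101(✓)  -0110  -1001(✓)  -1111  0-000(✓)  0-001(✓)  00-01(✓)  000-1(✓)  0000-(✓)  0100-(✓)  1-001(✓)  1-010(✓)  1-011(✓)  1-100  1-111(✓)  10-01(✓)  10-10(✓)  10-11(✓)  100-1(✓)  1001-(✓)  101-0(✓)  101-1(✓)  1010-(✓)  1011-(✓)  11-11(✓)  110-1(✓)  1101-(✓)
size-2^2 implicants → --001  -0-01  -00-1  0-00-  1--11  1-0-1  1-01-  10--1  10-1-  101--
Unchecked terms (primes): --001, -0-01, -00-1, -0110, -1111, 0-00-, 1--11, 1-0-1, 1-01-, 1-100, 10--1, 10-1-, 101--

NONE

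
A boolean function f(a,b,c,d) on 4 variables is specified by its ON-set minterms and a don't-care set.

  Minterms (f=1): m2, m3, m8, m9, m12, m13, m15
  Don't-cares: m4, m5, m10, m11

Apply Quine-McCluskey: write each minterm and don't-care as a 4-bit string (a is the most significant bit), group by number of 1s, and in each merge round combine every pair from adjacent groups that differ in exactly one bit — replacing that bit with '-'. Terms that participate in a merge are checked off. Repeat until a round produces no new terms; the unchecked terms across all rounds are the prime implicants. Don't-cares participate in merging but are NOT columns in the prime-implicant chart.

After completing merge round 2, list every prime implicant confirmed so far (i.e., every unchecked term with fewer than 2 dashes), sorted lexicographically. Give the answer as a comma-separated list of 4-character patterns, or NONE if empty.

NONE

size-2^0 implicants → 0010(✓)  0011(✓)  0100(✓)  0101(✓)  1000(✓)  1001(✓)  1010(✓)  1011(✓)  1100(✓)  1101(✓)  1111(✓)
size-2^1 implicants → -010(✓)  -011(✓)  -100(✓)  -101(✓)  001-(✓)  010-(✓)  1-00(✓)  1-01(✓)  1-11(✓)  10-0(✓)  10-1(✓)  100-(✓)  101-(✓)  11-1(✓)  110-(✓)
size-2^2 implicants → -01-  -10-  1--1  1-0-  10--
Unchecked terms (primes): -01-, -10-, 1--1, 1-0-, 10--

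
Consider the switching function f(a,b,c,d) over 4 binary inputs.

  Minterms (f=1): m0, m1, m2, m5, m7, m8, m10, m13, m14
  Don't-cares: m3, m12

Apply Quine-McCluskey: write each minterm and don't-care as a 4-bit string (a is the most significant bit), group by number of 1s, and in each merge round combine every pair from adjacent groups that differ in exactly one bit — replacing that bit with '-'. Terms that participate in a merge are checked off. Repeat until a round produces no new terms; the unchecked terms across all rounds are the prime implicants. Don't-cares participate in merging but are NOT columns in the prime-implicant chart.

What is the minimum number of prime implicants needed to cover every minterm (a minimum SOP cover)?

4

size-2^0 implicants → 0000(✓)  0001(✓)  0010(✓)  0011(✓)  0101(✓)  0111(✓)  1000(✓)  1010(✓)  1100(✓)  1101(✓)  1110(✓)
size-2^1 implicants → -000(✓)  -010(✓)  -101  0-01(✓)  0-11(✓)  00-0(✓)  00-1(✓)  000-(✓)  001-(✓)  01-1(✓)  1-00(✓)  1-10(✓)  10-0(✓)  11-0(✓)  110-
size-2^2 implicants → -0-0  0--1  00--  1--0
Unchecked terms (primes): -0-0, -101, 0--1, 00--, 1--0, 110-
Minterm coverage:
  m0 ⊆ -0-0,00--
  m1 ⊆ 0--1,00--
  m2 ⊆ -0-0,00--
  m5 ⊆ -101,0--1
  m7 ⊆ 0--1 [E]
  m8 ⊆ -0-0,1--0
  m10 ⊆ -0-0,1--0
  m13 ⊆ -101,110-
  m14 ⊆ 1--0 [E]
E = {0--1, 1--0}
Petrick residual → -0-0, -101
Cover = b'd' + bc'd + a'd + ad'  |cover|=4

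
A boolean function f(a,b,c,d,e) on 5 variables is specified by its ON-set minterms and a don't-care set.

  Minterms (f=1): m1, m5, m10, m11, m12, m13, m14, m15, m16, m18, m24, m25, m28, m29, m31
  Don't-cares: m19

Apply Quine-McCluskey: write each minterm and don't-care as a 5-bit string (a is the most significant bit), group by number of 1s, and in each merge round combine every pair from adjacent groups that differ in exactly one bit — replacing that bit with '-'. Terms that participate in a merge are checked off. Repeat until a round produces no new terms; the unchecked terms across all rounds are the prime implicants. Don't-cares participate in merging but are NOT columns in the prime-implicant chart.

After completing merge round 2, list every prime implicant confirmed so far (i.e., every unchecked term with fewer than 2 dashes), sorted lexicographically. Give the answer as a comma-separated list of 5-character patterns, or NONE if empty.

0-101, 00-01, 1-000, 100-0, 1001-

size-2^0 implicants → 00001(✓)  00101(✓)  01010(✓)  01011(✓)  01100(✓)  01101(✓)  01110(✓)  01111(✓)  10000(✓)  10010(✓)  10011(✓)  11000(✓)  11001(✓)  11100(✓)  11101(✓)  11111(✓)
size-2^1 implicants → -1100(✓)  -1101(✓)  -1111(✓)  0-101  00-01  01-10(✓)  01-11(✓)  0101-(✓)  011-0(✓)  011-1(✓)  0110-(✓)  0111-(✓)  1-000  100-0  1001-  11-00(✓)  11-01(✓)  1100-(✓)  111-1(✓)  1110-(✓)
size-2^2 implicants → -11-1  -110-  01-1-  011--  11-0-
Unchecked terms (primes): -11-1, -110-, 0-101, 00-01, 01-1-, 011--, 1-000, 100-0, 1001-, 11-0-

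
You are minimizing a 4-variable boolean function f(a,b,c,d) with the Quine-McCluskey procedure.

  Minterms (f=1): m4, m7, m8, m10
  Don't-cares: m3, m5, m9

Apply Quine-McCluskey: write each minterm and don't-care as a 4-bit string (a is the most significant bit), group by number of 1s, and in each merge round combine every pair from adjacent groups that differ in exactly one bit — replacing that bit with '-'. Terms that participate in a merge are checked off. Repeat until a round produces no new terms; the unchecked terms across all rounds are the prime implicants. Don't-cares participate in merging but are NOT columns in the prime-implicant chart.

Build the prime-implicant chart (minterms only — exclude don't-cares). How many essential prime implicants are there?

2

[col 0] 0011*, 0100*, 0101*, 0111*, 1000*, 1001*, 1010*
[col 1] 0-11, 01-1, 010-, 10-0, 100-
Prime implicants: 0-11, 01-1, 010-, 10-0, 100-
PI chart (minterm → PIs covering it):
  4 | 010-  (sole → essential)
  7 | 0-11,01-1
  8 | 10-0,100-
  10 | 10-0  (sole → essential)
Essential prime implicants: 010-, 10-0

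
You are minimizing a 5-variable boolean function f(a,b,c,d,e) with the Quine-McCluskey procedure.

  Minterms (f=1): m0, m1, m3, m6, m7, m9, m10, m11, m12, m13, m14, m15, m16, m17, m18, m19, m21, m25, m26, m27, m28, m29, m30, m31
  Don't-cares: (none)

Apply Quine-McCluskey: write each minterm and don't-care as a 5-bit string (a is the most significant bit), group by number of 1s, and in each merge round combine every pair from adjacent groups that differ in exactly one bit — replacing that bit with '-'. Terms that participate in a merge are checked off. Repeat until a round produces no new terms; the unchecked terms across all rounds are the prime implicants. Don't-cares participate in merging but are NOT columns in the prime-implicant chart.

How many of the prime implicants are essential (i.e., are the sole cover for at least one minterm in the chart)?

size-2^0 implicants → 00000(✓)  00001(✓)  00011(✓)  00110(✓)  00111(✓)  01001(✓)  01010(✓)  01011(✓)  01100(✓)  01101(✓)  01110(✓)  01111(✓)  10000(✓)  10001(✓)  10010(✓)  10011(✓)  10101(✓)  11001(✓)  11010(✓)  11011(✓)  11100(✓)  11101(✓)  11110(✓)  11111(✓)
size-2^1 implicants → -0000(✓)  -0001(✓)  -0011(✓)  -1001(✓)  -1010(✓)  -1011(✓)  -1100(✓)  -1101(✓)  -1110(✓)  -1111(✓)  0-001(✓)  0-011(✓)  0-110(✓)  0-111(✓)  00-11(✓)  000-1(✓)  0000-(✓)  0011-(✓)  01-01(✓)  01-10(✓)  01-11(✓)  010-1(✓)  0101-(✓)  011-0(✓)  011-1(✓)  0110-(✓)  0111-(✓)  1-001(✓)  1-010(✓)  1-011(✓)  1-101(✓)  10-01(✓)  100-0(✓)  100-1(✓)  1000-(✓)  1001-(✓)  11-01(✓)  11-10(✓)  11-11(✓)  110-1(✓)  1101-(✓)  111-0(✓)  111-1(✓)  1110-(✓)  1111-(✓)
size-2^2 implicants → --001(✓)  --011(✓)  -00-1(✓)  -000-  -1-01(✓)  -1-10(✓)  -1-11(✓)  -10-1(✓)  -101-(✓)  -11-0(✓)  -11-1(✓)  -110-(✓)  -111-(✓)  0--11  0-0-1(✓)  0-11-  01--1(✓)  01-1-(✓)  011--(✓)  1--01  1-0-1(✓)  1-01-  100--  11--1(✓)  11-1-(✓)  111--(✓)
size-2^3 implicants → --0-1  -1--1  -1-1-  -11--
Unchecked terms (primes): --0-1, -000-, -1--1, -1-1-, -11--, 0--11, 0-11-, 1--01, 1-01-, 100--
Minterm coverage:
  m0 ⊆ -000- [E]
  m1 ⊆ --0-1,-000-
  m3 ⊆ --0-1,0--11
  m6 ⊆ 0-11- [E]
  m7 ⊆ 0--11,0-11-
  m9 ⊆ --0-1,-1--1
  m10 ⊆ -1-1- [E]
  m11 ⊆ --0-1,-1--1,-1-1-,0--11
  m12 ⊆ -11-- [E]
  m13 ⊆ -1--1,-11--
  m14 ⊆ -1-1-,-11--,0-11-
  m15 ⊆ -1--1,-1-1-,-11--,0--11,0-11-
  m16 ⊆ -000-,100--
  m17 ⊆ --0-1,-000-,1--01,100--
  m18 ⊆ 1-01-,100--
  m19 ⊆ --0-1,1-01-,100--
  m21 ⊆ 1--01 [E]
  m25 ⊆ --0-1,-1--1,1--01
  m26 ⊆ -1-1-,1-01-
  m27 ⊆ --0-1,-1--1,-1-1-,1-01-
  m28 ⊆ -11-- [E]
  m29 ⊆ -1--1,-11--,1--01
  m30 ⊆ -1-1-,-11--
  m31 ⊆ -1--1,-1-1-,-11--
E = {-000-, -1-1-, -11--, 0-11-, 1--01}

5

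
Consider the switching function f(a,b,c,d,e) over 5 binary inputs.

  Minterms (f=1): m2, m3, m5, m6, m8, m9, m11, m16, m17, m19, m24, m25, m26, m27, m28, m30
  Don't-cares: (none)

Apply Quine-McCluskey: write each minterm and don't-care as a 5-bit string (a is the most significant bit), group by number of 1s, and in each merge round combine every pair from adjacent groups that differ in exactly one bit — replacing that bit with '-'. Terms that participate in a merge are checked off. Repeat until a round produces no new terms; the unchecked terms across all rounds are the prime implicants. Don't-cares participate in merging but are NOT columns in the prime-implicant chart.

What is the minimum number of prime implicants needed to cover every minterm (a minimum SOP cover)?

6

size-2^0 implicants → 00010(✓)  00011(✓)  00101  00110(✓)  01000(✓)  01001(✓)  01011(✓)  10000(✓)  10001(✓)  10011(✓)  11000(✓)  11001(✓)  11010(✓)  11011(✓)  11100(✓)  11110(✓)
size-2^1 implicants → -0011(✓)  -1000(✓)  -1001(✓)  -1011(✓)  0-011(✓)  00-10  0001-  010-1(✓)  0100-(✓)  1-000(✓)  1-001(✓)  1-011(✓)  100-1(✓)  1000-(✓)  11-00(✓)  11-10(✓)  110-0(✓)  110-1(✓)  1100-(✓)  1101-(✓)  111-0(✓)
size-2^2 implicants → --011  -10-1  -100-  1-0-1  1-00-  11--0  110--
Unchecked terms (primes): --011, -10-1, -100-, 00-10, 0001-, 00101, 1-0-1, 1-00-, 11--0, 110--
Minterm coverage:
  m2 ⊆ 00-10,0001-
  m3 ⊆ --011,0001-
  m5 ⊆ 00101 [E]
  m6 ⊆ 00-10 [E]
  m8 ⊆ -100- [E]
  m9 ⊆ -10-1,-100-
  m11 ⊆ --011,-10-1
  m16 ⊆ 1-00- [E]
  m17 ⊆ 1-0-1,1-00-
  m19 ⊆ --011,1-0-1
  m24 ⊆ -100-,1-00-,11--0,110--
  m25 ⊆ -10-1,-100-,1-0-1,1-00-,110--
  m26 ⊆ 11--0,110--
  m27 ⊆ --011,-10-1,1-0-1,110--
  m28 ⊆ 11--0 [E]
  m30 ⊆ 11--0 [E]
E = {-100-, 00-10, 00101, 1-00-, 11--0}
Petrick residual → --011
Cover = c'de + bc'd' + a'b'de' + a'b'cd'e + ac'd' + abe'  |cover|=6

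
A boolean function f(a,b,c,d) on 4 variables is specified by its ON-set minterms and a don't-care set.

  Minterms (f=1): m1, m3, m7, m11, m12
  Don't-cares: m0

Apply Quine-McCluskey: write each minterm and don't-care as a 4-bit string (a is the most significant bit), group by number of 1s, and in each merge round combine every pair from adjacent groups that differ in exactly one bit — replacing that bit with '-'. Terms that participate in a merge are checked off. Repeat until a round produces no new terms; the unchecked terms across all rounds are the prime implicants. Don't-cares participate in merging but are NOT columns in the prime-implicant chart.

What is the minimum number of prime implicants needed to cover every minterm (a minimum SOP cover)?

size-2^0 implicants → 0000(✓)  0001(✓)  0011(✓)  0111(✓)  1011(✓)  1100
size-2^1 implicants → -011  0-11  00-1  000-
Unchecked terms (primes): -011, 0-11, 00-1, 000-, 1100
Minterm coverage:
  m1 ⊆ 00-1,000-
  m3 ⊆ -011,0-11,00-1
  m7 ⊆ 0-11 [E]
  m11 ⊆ -011 [E]
  m12 ⊆ 1100 [E]
E = {-011, 0-11, 1100}
Petrick residual → 00-1
Cover = b'cd + a'cd + a'b'd + abc'd'  |cover|=4

4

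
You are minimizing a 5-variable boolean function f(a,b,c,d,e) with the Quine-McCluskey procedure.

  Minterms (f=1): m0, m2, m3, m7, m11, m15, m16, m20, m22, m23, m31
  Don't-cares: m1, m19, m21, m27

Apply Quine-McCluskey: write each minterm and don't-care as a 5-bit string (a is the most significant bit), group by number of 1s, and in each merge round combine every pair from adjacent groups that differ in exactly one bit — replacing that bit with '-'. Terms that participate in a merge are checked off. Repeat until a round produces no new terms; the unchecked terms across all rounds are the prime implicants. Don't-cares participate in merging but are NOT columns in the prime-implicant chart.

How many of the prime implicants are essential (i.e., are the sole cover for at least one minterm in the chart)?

size-2^0 implicants → 00000(✓)  00001(✓)  00010(✓)  00011(✓)  00111(✓)  01011(✓)  01111(✓)  10000(✓)  10011(✓)  10100(✓)  10101(✓)  10110(✓)  10111(✓)  11011(✓)  11111(✓)
size-2^1 implicants → -0000  -0011(✓)  -0111(✓)  -1011(✓)  -1111(✓)  0-011(✓)  0-111(✓)  00-11(✓)  000-0(✓)  000-1(✓)  0000-(✓)  0001-(✓)  01-11(✓)  1-011(✓)  1-111(✓)  10-00  10-11(✓)  101-0(✓)  101-1(✓)  1010-(✓)  1011-(✓)  11-11(✓)
size-2^2 implicants → --011(✓)  --111(✓)  -0-11(✓)  -1-11(✓)  0--11(✓)  000--  1--11(✓)  101--
size-2^3 implicants → ---11
Unchecked terms (primes): ---11, -0000, 000--, 10-00, 101--
Minterm coverage:
  m0 ⊆ -0000,000--
  m2 ⊆ 000-- [E]
  m3 ⊆ ---11,000--
  m7 ⊆ ---11 [E]
  m11 ⊆ ---11 [E]
  m15 ⊆ ---11 [E]
  m16 ⊆ -0000,10-00
  m20 ⊆ 10-00,101--
  m22 ⊆ 101-- [E]
  m23 ⊆ ---11,101--
  m31 ⊆ ---11 [E]
E = {---11, 000--, 101--}

3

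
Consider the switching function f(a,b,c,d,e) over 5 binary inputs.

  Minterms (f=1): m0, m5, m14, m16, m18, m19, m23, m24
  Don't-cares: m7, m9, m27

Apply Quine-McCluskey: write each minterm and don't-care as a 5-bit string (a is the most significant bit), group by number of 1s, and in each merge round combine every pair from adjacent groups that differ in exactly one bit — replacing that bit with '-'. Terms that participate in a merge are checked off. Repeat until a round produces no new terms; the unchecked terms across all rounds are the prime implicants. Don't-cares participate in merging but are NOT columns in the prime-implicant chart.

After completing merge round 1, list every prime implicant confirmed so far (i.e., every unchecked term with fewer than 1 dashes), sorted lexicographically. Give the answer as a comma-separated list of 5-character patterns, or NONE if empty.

[col 0] 00000*, 00101*, 00111*, 01001, 01110, 10000*, 10010*, 10011*, 10111*, 11000*, 11011*
[col 1] -0000, -0111, 001-1, 1-000, 1-011, 10-11, 100-0, 1001-
Prime implicants: -0000, -0111, 001-1, 01001, 01110, 1-000, 1-011, 10-11, 100-0, 1001-

01001, 01110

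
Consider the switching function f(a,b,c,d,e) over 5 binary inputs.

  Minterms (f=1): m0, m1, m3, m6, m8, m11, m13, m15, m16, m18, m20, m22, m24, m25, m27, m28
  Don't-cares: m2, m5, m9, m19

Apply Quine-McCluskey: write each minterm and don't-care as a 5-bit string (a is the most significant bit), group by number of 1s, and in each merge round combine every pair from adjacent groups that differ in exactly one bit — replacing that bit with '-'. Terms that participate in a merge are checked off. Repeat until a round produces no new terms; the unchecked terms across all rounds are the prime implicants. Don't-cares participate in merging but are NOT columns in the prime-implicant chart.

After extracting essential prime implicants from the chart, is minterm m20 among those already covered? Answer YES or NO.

YES

[col 0] 00000*, 00001*, 00010*, 00011*, 00101*, 00110*, 01000*, 01001*, 01011*, 01101*, 01111*, 10000*, 10010*, 10011*, 10100*, 10110*, 11000*, 11001*, 11011*, 11100*
[col 1] -0000*, -0010*, -0011*, -0110*, -1000*, -1001*, -1011*, 0-000*, 0-001*, 0-011*, 0-101*, 00-01*, 00-10*, 000-0*, 000-1*, 0000-*, 0001-*, 01-01*, 01-11*, 010-1*, 0100-*, 011-1*, 1-000*, 1-011*, 1-100*, 10-00*, 10-10*, 100-0*, 1001-*, 101-0*, 11-00*, 110-1*, 1100-*
[col 2] --000, --011, -0-10, -00-0, -001-, -10-1, -100-, 0--01, 0-0-1, 0-00-, 000--, 01--1, 1--00, 10--0
Prime implicants: --000, --011, -0-10, -00-0, -001-, -10-1, -100-, 0--01, 0-0-1, 0-00-, 000--, 01--1, 1--00, 10--0
PI chart (minterm → PIs covering it):
  0 | --000,-00-0,0-00-,000--
  1 | 0--01,0-0-1,0-00-,000--
  3 | --011,-001-,0-0-1,000--
  6 | -0-10  (sole → essential)
  8 | --000,-100-,0-00-
  11 | --011,-10-1,0-0-1,01--1
  13 | 0--01,01--1
  15 | 01--1  (sole → essential)
  16 | --000,-00-0,1--00,10--0
  18 | -0-10,-00-0,-001-,10--0
  20 | 1--00,10--0
  22 | -0-10,10--0
  24 | --000,-100-,1--00
  25 | -10-1,-100-
  27 | --011,-10-1
  28 | 1--00  (sole → essential)
Essential prime implicants: -0-10, 01--1, 1--00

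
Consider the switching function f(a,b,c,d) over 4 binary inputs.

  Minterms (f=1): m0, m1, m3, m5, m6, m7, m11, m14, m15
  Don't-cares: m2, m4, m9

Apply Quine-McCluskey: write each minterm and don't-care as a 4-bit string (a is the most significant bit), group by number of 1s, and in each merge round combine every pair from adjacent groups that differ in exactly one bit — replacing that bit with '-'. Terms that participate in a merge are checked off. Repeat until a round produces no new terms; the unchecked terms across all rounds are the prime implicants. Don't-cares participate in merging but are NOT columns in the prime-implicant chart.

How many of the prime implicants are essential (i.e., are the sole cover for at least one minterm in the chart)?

size-2^0 implicants → 0000(✓)  0001(✓)  0010(✓)  0011(✓)  0100(✓)  0101(✓)  0110(✓)  0111(✓)  1001(✓)  1011(✓)  1110(✓)  1111(✓)
size-2^1 implicants → -001(✓)  -011(✓)  -110(✓)  -111(✓)  0-00(✓)  0-01(✓)  0-10(✓)  0-11(✓)  00-0(✓)  00-1(✓)  000-(✓)  001-(✓)  01-0(✓)  01-1(✓)  010-(✓)  011-(✓)  1-11(✓)  10-1(✓)  111-(✓)
size-2^2 implicants → --11  -0-1  -11-  0--0(✓)  0--1(✓)  0-0-(✓)  0-1-(✓)  00--(✓)  01--(✓)
size-2^3 implicants → 0---
Unchecked terms (primes): --11, -0-1, -11-, 0---
Minterm coverage:
  m0 ⊆ 0--- [E]
  m1 ⊆ -0-1,0---
  m3 ⊆ --11,-0-1,0---
  m5 ⊆ 0--- [E]
  m6 ⊆ -11-,0---
  m7 ⊆ --11,-11-,0---
  m11 ⊆ --11,-0-1
  m14 ⊆ -11- [E]
  m15 ⊆ --11,-11-
E = {-11-, 0---}

2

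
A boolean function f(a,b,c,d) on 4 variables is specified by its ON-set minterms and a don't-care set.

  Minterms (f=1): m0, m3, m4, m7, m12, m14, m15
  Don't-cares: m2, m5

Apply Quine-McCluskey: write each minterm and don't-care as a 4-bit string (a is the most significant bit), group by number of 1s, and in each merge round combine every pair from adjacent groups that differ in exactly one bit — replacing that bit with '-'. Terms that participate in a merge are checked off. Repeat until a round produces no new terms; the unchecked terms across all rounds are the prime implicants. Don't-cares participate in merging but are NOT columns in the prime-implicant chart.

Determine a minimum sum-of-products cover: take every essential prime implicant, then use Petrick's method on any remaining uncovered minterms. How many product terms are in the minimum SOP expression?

4

Round 0: 0000✓ 0010✓ 0011✓ 0100✓ 0101✓ 0111✓ 1100✓ 1110✓ 1111✓
Round 1: -100 -111 0-00 0-11 00-0 001- 01-1 010- 11-0 111-
PIs = {-100, -111, 0-00, 0-11, 00-0, 001-, 01-1, 010-, 11-0, 111-}
Coverage chart:
  m0: 0-00,00-0
  m3: 0-11,001-
  m4: -100,0-00,010-
  m7: -111,0-11,01-1
  m12: -100,11-0
  m14: 11-0,111-
  m15: -111,111-
(no essential prime implicants)
Petrick residual → -100, 0-00, 0-11, 111-
Min cover (4 terms): bc'd' + a'c'd' + a'cd + abc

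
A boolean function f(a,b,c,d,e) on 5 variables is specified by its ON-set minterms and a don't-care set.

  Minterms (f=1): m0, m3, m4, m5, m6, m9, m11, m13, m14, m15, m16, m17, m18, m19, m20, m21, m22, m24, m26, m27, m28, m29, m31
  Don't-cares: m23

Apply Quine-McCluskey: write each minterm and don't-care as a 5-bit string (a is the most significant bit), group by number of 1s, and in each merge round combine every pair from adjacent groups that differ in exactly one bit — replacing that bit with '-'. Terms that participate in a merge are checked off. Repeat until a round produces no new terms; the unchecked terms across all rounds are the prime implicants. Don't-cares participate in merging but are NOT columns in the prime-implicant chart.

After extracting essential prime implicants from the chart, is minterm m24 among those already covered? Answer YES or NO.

Round 0: 00000✓ 00011✓ 00100✓ 00101✓ 00110✓ 01001✓ 01011✓ 01101✓ 01110✓ 01111✓ 10000✓ 10001✓ 10010✓ 10011✓ 10100✓ 10101✓ 10110✓ 10111✓ 11000✓ 11010✓ 11011✓ 11100✓ 11101✓ 11111✓
Round 1: -0000✓ -0011✓ -0100✓ -0101✓ -0110✓ -1011✓ -1101✓ -1111✓ 0-011✓ 0-101✓ 0-110 00-00✓ 001-0✓ 0010-✓ 01-01✓ 01-11✓ 010-1✓ 011-1✓ 0111- 1-000✓ 1-010✓ 1-011✓ 1-100✓ 1-101✓ 1-111✓ 10-00✓ 10-01✓ 10-10✓ 10-11✓ 100-0✓ 100-1✓ 1000-✓ 1001-✓ 101-0✓ 101-1✓ 1010-✓ 1011-✓ 11-00✓ 11-11✓ 110-0✓ 1101-✓ 111-1✓ 1110-✓
Round 2: --011 --101 -0-00 -01-0 -010- -1-11 -11-1 01--1 1--00 1--11 1-0-0 1-01- 1-1-1 1-10- 10--0✓ 10--1✓ 10-0-✓ 10-1-✓ 100--✓ 101--✓
Round 3: 10---
PIs = {--011, --101, -0-00, -01-0, -010-, -1-11, -11-1, 0-110, 01--1, 0111-, 1--00, 1--11, 1-0-0, 1-01-, 1-1-1, 1-10-, 10---}
Coverage chart:
  m0: -0-00 ←essential
  m3: --011 ←essential
  m4: -0-00,-01-0,-010-
  m5: --101,-010-
  m6: -01-0,0-110
  m9: 01--1 ←essential
  m11: --011,-1-11,01--1
  m13: --101,-11-1,01--1
  m14: 0-110,0111-
  m15: -1-11,-11-1,01--1,0111-
  m16: -0-00,1--00,1-0-0,10---
  m17: 10--- ←essential
  m18: 1-0-0,1-01-,10---
  m19: --011,1--11,1-01-,10---
  m20: -0-00,-01-0,-010-,1--00,1-10-,10---
  m21: --101,-010-,1-1-1,1-10-,10---
  m22: -01-0,10---
  m24: 1--00,1-0-0
  m26: 1-0-0,1-01-
  m27: --011,-1-11,1--11,1-01-
  m28: 1--00,1-10-
  m29: --101,-11-1,1-1-1,1-10-
  m31: -1-11,-11-1,1--11,1-1-1
Essential: --011, -0-00, 01--1, 10---

NO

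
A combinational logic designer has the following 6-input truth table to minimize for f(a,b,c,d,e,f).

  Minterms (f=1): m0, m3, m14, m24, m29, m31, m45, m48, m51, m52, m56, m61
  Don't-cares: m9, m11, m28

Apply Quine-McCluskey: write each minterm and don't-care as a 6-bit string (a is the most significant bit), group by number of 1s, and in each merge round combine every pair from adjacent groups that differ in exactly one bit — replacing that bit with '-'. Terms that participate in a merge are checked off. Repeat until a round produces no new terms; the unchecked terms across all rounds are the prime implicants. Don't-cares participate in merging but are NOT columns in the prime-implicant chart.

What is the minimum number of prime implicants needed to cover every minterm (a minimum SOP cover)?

size-2^0 implicants → 000000  000011(✓)  001001(✓)  001011(✓)  001110  011000(✓)  011100(✓)  011101(✓)  011111(✓)  101101(✓)  110000(✓)  110011  110100(✓)  111000(✓)  111101(✓)
size-2^1 implicants → -11000  -11101  00-011  0010-1  011-00  0111-1  01110-  1-1101  11-000  110-00
Unchecked terms (primes): -11000, -11101, 00-011, 000000, 0010-1, 001110, 011-00, 0111-1, 01110-, 1-1101, 11-000, 110-00, 110011
Minterm coverage:
  m0 ⊆ 000000 [E]
  m3 ⊆ 00-011 [E]
  m14 ⊆ 001110 [E]
  m24 ⊆ -11000,011-00
  m29 ⊆ -11101,0111-1,01110-
  m31 ⊆ 0111-1 [E]
  m45 ⊆ 1-1101 [E]
  m48 ⊆ 11-000,110-00
  m51 ⊆ 110011 [E]
  m52 ⊆ 110-00 [E]
  m56 ⊆ -11000,11-000
  m61 ⊆ -11101,1-1101
E = {00-011, 000000, 001110, 0111-1, 1-1101, 110-00, 110011}
Petrick residual → -11000
Cover = bcd'e'f' + a'b'd'ef + a'b'c'd'e'f' + a'b'cdef' + a'bcdf + acde'f + abc'e'f' + abc'd'ef  |cover|=8

8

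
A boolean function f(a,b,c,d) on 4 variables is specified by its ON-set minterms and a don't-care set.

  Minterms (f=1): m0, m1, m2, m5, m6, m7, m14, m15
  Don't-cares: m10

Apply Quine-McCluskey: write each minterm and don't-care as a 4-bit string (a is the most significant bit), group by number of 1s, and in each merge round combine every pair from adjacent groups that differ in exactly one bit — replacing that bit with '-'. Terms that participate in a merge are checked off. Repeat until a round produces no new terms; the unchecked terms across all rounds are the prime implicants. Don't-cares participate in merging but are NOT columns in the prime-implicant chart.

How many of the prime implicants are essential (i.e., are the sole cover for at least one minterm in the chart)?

1

size-2^0 implicants → 0000(✓)  0001(✓)  0010(✓)  0101(✓)  0110(✓)  0111(✓)  1010(✓)  1110(✓)  1111(✓)
size-2^1 implicants → -010(✓)  -110(✓)  -111(✓)  0-01  0-10(✓)  00-0  000-  01-1  011-(✓)  1-10(✓)  111-(✓)
size-2^2 implicants → --10  -11-
Unchecked terms (primes): --10, -11-, 0-01, 00-0, 000-, 01-1
Minterm coverage:
  m0 ⊆ 00-0,000-
  m1 ⊆ 0-01,000-
  m2 ⊆ --10,00-0
  m5 ⊆ 0-01,01-1
  m6 ⊆ --10,-11-
  m7 ⊆ -11-,01-1
  m14 ⊆ --10,-11-
  m15 ⊆ -11- [E]
E = {-11-}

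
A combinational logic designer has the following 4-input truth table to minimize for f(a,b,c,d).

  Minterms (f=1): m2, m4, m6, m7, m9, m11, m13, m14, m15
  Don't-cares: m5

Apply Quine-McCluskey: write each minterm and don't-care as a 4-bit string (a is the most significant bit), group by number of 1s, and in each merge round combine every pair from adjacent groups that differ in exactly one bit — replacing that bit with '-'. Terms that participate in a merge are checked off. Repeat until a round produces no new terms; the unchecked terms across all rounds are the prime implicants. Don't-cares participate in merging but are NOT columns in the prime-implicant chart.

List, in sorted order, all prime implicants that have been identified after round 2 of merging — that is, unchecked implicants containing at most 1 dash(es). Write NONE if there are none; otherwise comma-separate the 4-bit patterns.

size-2^0 implicants → 0010(✓)  0100(✓)  0101(✓)  0110(✓)  0111(✓)  1001(✓)  1011(✓)  1101(✓)  1110(✓)  1111(✓)
size-2^1 implicants → -101(✓)  -110(✓)  -111(✓)  0-10  01-0(✓)  01-1(✓)  010-(✓)  011-(✓)  1-01(✓)  1-11(✓)  10-1(✓)  11-1(✓)  111-(✓)
size-2^2 implicants → -1-1  -11-  01--  1--1
Unchecked terms (primes): -1-1, -11-, 0-10, 01--, 1--1

0-10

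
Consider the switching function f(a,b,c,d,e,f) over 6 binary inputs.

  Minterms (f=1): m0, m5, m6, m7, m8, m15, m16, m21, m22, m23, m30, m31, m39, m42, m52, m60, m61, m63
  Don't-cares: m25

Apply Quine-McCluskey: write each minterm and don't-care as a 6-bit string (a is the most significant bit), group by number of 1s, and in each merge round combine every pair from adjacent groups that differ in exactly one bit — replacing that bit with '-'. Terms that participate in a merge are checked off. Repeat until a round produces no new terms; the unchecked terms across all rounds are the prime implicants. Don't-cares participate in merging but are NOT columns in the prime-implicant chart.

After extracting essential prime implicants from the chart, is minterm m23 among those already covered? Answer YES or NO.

YES

Round 0: 000000✓ 000101✓ 000110✓ 000111✓ 001000✓ 001111✓ 010000✓ 010101✓ 010110✓ 010111✓ 011001 011110✓ 011111✓ 100111✓ 101010 110100✓ 111100✓ 111101✓ 111111✓
Round 1: -00111 -11111 0-0000 0-0101✓ 0-0110✓ 0-0111✓ 0-1111✓ 00-000 00-111✓ 0001-1✓ 00011-✓ 01-110✓ 01-111✓ 0101-1✓ 01011-✓ 01111-✓ 11-100 1111-1 11110-
Round 2: 0--111 0-01-1 0-011- 01-11-
PIs = {-00111, -11111, 0--111, 0-0000, 0-01-1, 0-011-, 00-000, 01-11-, 011001, 101010, 11-100, 1111-1, 11110-}
Coverage chart:
  m0: 0-0000,00-000
  m5: 0-01-1 ←essential
  m6: 0-011- ←essential
  m7: -00111,0--111,0-01-1,0-011-
  m8: 00-000 ←essential
  m15: 0--111 ←essential
  m16: 0-0000 ←essential
  m21: 0-01-1 ←essential
  m22: 0-011-,01-11-
  m23: 0--111,0-01-1,0-011-,01-11-
  m30: 01-11- ←essential
  m31: -11111,0--111,01-11-
  m39: -00111 ←essential
  m42: 101010 ←essential
  m52: 11-100 ←essential
  m60: 11-100,11110-
  m61: 1111-1,11110-
  m63: -11111,1111-1
Essential: -00111, 0--111, 0-0000, 0-01-1, 0-011-, 00-000, 01-11-, 101010, 11-100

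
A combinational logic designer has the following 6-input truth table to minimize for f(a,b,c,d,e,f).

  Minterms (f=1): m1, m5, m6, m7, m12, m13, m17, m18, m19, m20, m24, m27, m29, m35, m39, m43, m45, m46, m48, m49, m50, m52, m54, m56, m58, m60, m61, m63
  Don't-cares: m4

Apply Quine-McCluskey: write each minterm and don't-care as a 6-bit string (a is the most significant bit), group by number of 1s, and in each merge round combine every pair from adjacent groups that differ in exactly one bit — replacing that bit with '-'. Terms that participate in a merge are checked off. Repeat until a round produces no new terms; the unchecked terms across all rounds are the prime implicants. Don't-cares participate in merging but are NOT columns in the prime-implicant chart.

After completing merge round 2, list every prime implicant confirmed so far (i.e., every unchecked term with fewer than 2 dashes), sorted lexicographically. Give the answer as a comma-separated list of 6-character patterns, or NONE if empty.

-00111, -10001, -10010, -10100, -11000, 0-0001, 0-0100, 000-01, 01-011, 0100-1, 01001-, 10-011, 100-11, 101110, 11000-, 1111-1, 11110-

size-2^0 implicants → 000001(✓)  000100(✓)  000101(✓)  000110(✓)  000111(✓)  001100(✓)  001101(✓)  010001(✓)  010010(✓)  010011(✓)  010100(✓)  011000(✓)  011011(✓)  011101(✓)  100011(✓)  100111(✓)  101011(✓)  101101(✓)  101110  110000(✓)  110001(✓)  110010(✓)  110100(✓)  110110(✓)  111000(✓)  111010(✓)  111100(✓)  111101(✓)  111111(✓)
size-2^1 implicants → -00111  -01101(✓)  -10001  -10010  -10100  -11000  -11101(✓)  0-0001  0-0100  0-1101(✓)  00-100(✓)  00-101(✓)  000-01  0001-0(✓)  0001-1(✓)  00010-(✓)  00011-(✓)  00110-(✓)  01-011  0100-1  01001-  1-1101(✓)  10-011  100-11  11-000(✓)  11-010(✓)  11-100(✓)  110-00(✓)  110-10(✓)  1100-0(✓)  11000-  1101-0(✓)  111-00(✓)  1110-0(✓)  1111-1  11110-
size-2^2 implicants → --1101  00-10-  0001--  11--00  11-0-0  110--0
Unchecked terms (primes): --1101, -00111, -10001, -10010, -10100, -11000, 0-0001, 0-0100, 00-10-, 000-01, 0001--, 01-011, 0100-1, 01001-, 10-011, 100-11, 101110, 11--00, 11-0-0, 110--0, 11000-, 1111-1, 11110-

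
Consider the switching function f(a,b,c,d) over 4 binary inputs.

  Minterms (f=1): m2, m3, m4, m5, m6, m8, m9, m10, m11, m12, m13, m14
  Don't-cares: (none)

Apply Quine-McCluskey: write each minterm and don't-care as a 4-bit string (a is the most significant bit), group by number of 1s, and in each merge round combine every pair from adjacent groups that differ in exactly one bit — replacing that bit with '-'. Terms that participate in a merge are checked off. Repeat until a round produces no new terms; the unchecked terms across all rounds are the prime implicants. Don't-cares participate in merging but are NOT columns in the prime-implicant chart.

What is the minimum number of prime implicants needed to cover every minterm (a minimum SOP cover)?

4

[col 0] 0010*, 0011*, 0100*, 0101*, 0110*, 1000*, 1001*, 1010*, 1011*, 1100*, 1101*, 1110*
[col 1] -010*, -011*, -100*, -101*, -110*, 0-10*, 001-*, 01-0*, 010-*, 1-00*, 1-01*, 1-10*, 10-0*, 10-1*, 100-*, 101-*, 11-0*, 110-*
[col 2] --10, -01-, -1-0, -10-, 1--0, 1-0-, 10--
Prime implicants: --10, -01-, -1-0, -10-, 1--0, 1-0-, 10--
PI chart (minterm → PIs covering it):
  2 | --10,-01-
  3 | -01-  (sole → essential)
  4 | -1-0,-10-
  5 | -10-  (sole → essential)
  6 | --10,-1-0
  8 | 1--0,1-0-,10--
  9 | 1-0-,10--
  10 | --10,-01-,1--0,10--
  11 | -01-,10--
  12 | -1-0,-10-,1--0,1-0-
  13 | -10-,1-0-
  14 | --10,-1-0,1--0
Essential prime implicants: -01-, -10-
Petrick residual → --10, 1-0-
Minimum SOP uses 4 PIs: cd' + b'c + bc' + ac'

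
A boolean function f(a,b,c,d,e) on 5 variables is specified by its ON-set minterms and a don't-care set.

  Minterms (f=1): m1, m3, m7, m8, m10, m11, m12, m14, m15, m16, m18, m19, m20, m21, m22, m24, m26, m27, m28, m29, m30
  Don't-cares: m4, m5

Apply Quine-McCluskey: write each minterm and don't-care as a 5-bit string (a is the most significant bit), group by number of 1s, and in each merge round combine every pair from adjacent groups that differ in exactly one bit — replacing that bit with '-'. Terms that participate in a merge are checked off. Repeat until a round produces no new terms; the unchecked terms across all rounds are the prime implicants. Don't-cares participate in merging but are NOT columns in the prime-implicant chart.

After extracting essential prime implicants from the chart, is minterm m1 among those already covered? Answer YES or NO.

[col 0] 00001*, 00011*, 00100*, 00101*, 00111*, 01000*, 01010*, 01011*, 01100*, 01110*, 01111*, 10000*, 10010*, 10011*, 10100*, 10101*, 10110*, 11000*, 11010*, 11011*, 11100*, 11101*, 11110*
[col 1] -0011*, -0100*, -0101*, -1000*, -1010*, -1011*, -1100*, -1110*, 0-011*, 0-100*, 0-111*, 00-01*, 00-11*, 000-1*, 001-1*, 0010-*, 01-00*, 01-10*, 01-11*, 010-0*, 0101-*, 011-0*, 0111-*, 1-000*, 1-010*, 1-011*, 1-100*, 1-101*, 1-110*, 10-00*, 10-10*, 100-0*, 1001-*, 101-0*, 1010-*, 11-00*, 11-10*, 110-0*, 1101-*, 111-0*, 1110-*
[col 2] --011, --100, -010-, -1-00*, -1-10*, -10-0*, -101-, -11-0*, 0--11, 00--1, 01--0*, 01-1-, 1--00*, 1--10*, 1-0-0*, 1-01-, 1-1-0*, 1-10-, 10--0*, 11--0*
[col 3] -1--0, 1---0
Prime implicants: --011, --100, -010-, -1--0, -101-, 0--11, 00--1, 01-1-, 1---0, 1-01-, 1-10-
PI chart (minterm → PIs covering it):
  1 | 00--1  (sole → essential)
  3 | --011,0--11,00--1
  7 | 0--11,00--1
  8 | -1--0  (sole → essential)
  10 | -1--0,-101-,01-1-
  11 | --011,-101-,0--11,01-1-
  12 | --100,-1--0
  14 | -1--0,01-1-
  15 | 0--11,01-1-
  16 | 1---0  (sole → essential)
  18 | 1---0,1-01-
  19 | --011,1-01-
  20 | --100,-010-,1---0,1-10-
  21 | -010-,1-10-
  22 | 1---0  (sole → essential)
  24 | -1--0,1---0
  26 | -1--0,-101-,1---0,1-01-
  27 | --011,-101-,1-01-
  28 | --100,-1--0,1---0,1-10-
  29 | 1-10-  (sole → essential)
  30 | -1--0,1---0
Essential prime implicants: -1--0, 00--1, 1---0, 1-10-

YES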